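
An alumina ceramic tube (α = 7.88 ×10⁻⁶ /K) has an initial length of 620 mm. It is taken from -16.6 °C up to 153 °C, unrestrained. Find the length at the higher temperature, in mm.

620.83 mm

ΔT = 153 − (-16.6) = 169.6 K.
ΔL = α·L₀·ΔT = 7.88×10⁻⁶ × 620 mm × 169.6 K = 0.829 mm.
L = L₀ + ΔL = 620 + 0.829 = 620.83 mm.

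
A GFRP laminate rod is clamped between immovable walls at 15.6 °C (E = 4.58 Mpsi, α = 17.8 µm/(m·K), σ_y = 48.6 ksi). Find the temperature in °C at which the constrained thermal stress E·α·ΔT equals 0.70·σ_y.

433 °C

E = 4.58 Mpsi = 31.58 GPa.
σ_y = 48.6 ksi = 335.1 MPa.
E·α·ΔT = 234.6 MPa ⇒ ΔT = 234.6 / (31.58×10³ × 17.8×10⁻⁶) = 417.3 K.
T = 15.6 + 417.3 = 432.9 °C.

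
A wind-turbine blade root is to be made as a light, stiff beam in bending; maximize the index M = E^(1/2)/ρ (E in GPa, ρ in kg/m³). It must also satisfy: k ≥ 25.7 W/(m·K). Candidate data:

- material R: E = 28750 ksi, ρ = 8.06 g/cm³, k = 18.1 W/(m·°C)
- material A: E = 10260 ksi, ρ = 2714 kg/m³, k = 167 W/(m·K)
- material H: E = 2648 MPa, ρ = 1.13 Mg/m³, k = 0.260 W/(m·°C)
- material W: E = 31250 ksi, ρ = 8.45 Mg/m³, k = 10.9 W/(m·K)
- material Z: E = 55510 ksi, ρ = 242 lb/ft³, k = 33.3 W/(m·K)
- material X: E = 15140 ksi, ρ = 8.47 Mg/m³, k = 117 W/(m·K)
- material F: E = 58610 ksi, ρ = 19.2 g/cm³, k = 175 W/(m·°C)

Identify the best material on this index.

Screen on constraints: k ≥ 25.7 W/(m·K). Survivors: material A, material Z, material X, material F.
Normalizing units and computing the index:
  material A: E = 70.74 GPa, ρ = 2714 kg/m³
  material Z: E = 382.7 GPa, ρ = 3876 kg/m³
  material X: E = 104.4 GPa, ρ = 8470 kg/m³
  material F: E = 404.1 GPa, ρ = 19200 kg/m³
  material Z: M = 5.05×10⁻³
  material A: M = 3.10×10⁻³
  material X: M = 1.21×10⁻³
  material F: M = 1.05×10⁻³
Highest index: material Z.

material Z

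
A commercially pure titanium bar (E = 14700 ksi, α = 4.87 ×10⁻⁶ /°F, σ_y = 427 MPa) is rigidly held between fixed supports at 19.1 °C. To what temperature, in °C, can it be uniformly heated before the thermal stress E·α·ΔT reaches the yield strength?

500 °C

E = 14700 ksi = 101.4 GPa.
α = 4.87×10⁻⁶/°F × 9/5 = 8.77×10⁻⁶/K.
E·α·ΔT = 427.0 MPa ⇒ ΔT = 427.0 / (101.4×10³ × 8.77×10⁻⁶) = 480.6 K.
T = 19.1 + 480.6 = 499.7 °C.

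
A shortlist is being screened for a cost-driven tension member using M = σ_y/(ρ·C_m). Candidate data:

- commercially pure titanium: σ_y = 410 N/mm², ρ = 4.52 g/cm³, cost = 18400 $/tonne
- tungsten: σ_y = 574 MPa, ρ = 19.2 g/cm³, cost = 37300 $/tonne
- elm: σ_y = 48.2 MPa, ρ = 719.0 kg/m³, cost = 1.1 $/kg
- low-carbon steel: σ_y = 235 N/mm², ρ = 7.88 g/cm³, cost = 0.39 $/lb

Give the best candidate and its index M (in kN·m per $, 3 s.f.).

In SI units:
  commercially pure titanium: σ_y = 410.0 MPa, ρ = 4520 kg/m³, cost = 18.40 $/kg
  tungsten: σ_y = 574.0 MPa, ρ = 19200 kg/m³, cost = 37.30 $/kg
  elm: σ_y = 48.20 MPa, ρ = 719.0 kg/m³, cost = 1.100 $/kg
  low-carbon steel: σ_y = 235.0 MPa, ρ = 7880 kg/m³, cost = 0.8598 $/kg
  elm: M = 60.9 kN·m per $
  low-carbon steel: M = 34.7 kN·m per $
  commercially pure titanium: M = 4.93 kN·m per $
  tungsten: M = 0.801 kN·m per $
Elm ranks first.

elm, M = 60.9 kN·m per $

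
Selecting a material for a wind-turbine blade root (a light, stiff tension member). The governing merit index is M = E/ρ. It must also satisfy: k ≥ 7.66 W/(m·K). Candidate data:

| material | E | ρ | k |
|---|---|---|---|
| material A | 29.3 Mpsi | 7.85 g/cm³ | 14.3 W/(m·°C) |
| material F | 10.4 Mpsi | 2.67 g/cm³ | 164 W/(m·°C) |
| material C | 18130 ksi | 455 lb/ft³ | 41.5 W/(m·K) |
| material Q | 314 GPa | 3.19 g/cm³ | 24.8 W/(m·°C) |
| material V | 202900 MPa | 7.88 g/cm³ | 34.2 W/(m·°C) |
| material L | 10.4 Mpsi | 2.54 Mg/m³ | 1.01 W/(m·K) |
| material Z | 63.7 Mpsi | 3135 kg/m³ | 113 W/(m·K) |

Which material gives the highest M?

material Z

Screen on constraints: k ≥ 7.66 W/(m·K). Survivors: material A, material F, material C, material Q, material V, material Z.
Convert each candidate to consistent units, then evaluate M:
  material A: E = 202.0 GPa, ρ = 7850 kg/m³
  material F: E = 71.71 GPa, ρ = 2670 kg/m³
  material C: E = 125.0 GPa, ρ = 7288 kg/m³
  material Q: E = 314.0 GPa, ρ = 3190 kg/m³
  material V: E = 202.9 GPa, ρ = 7880 kg/m³
  material Z: E = 439.2 GPa, ρ = 3135 kg/m³
  material Z: M = 140 MN·m/kg
  material Q: M = 98.4 MN·m/kg
  material F: M = 26.9 MN·m/kg
  material V: M = 25.7 MN·m/kg
  material A: M = 25.7 MN·m/kg
  material C: M = 17.2 MN·m/kg
The maximum is for material Z.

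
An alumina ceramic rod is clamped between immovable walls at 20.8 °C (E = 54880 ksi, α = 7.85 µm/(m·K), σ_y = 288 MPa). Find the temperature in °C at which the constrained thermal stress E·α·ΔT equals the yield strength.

118 °C

E = 54880 ksi = 378.4 GPa.
E·α·ΔT = 288.0 MPa ⇒ ΔT = 288.0 / (378.4×10³ × 7.85×10⁻⁶) = 96.96 K.
T = 20.8 + 96.96 = 117.8 °C.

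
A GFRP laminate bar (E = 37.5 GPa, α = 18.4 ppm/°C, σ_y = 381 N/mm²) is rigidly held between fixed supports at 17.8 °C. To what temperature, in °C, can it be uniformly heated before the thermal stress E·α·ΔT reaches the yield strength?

570 °C

σ_y = 381 N/mm² = 381.0 MPa.
E·α·ΔT = 381.0 MPa ⇒ ΔT = 381.0 / (37.50×10³ × 18.4×10⁻⁶) = 552.2 K.
T = 17.8 + 552.2 = 570.0 °C.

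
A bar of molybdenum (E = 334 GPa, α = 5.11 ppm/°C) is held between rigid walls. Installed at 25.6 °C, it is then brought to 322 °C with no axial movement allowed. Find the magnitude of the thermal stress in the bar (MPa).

ΔT = 296.4 K. Constrained thermal stress σ = E·α·ΔT = 334.0×10³ MPa × 5.11×10⁻⁶ × 296.4 = 506 MPa (compressive).

506 MPa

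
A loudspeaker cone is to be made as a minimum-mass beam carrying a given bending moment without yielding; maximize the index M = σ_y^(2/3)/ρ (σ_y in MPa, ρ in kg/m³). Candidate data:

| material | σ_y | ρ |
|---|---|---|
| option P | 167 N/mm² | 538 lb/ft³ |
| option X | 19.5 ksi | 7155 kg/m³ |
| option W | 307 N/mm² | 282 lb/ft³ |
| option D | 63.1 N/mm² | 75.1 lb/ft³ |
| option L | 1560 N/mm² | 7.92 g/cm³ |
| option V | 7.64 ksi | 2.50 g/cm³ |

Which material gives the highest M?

option L

Putting every candidate on a common basis:
  option P: σ_y = 167.0 MPa, ρ = 8618 kg/m³
  option X: σ_y = 134.4 MPa, ρ = 7155 kg/m³
  option W: σ_y = 307.0 MPa, ρ = 4517 kg/m³
  option D: σ_y = 63.10 MPa, ρ = 1203 kg/m³
  option L: σ_y = 1560 MPa, ρ = 7920 kg/m³
  option V: σ_y = 52.68 MPa, ρ = 2500 kg/m³
  option L: M = 17.0×10⁻³
  option D: M = 13.2×10⁻³
  option W: M = 10.1×10⁻³
  option V: M = 5.62×10⁻³
  option X: M = 3.67×10⁻³
  option P: M = 3.52×10⁻³
Option L has the largest M.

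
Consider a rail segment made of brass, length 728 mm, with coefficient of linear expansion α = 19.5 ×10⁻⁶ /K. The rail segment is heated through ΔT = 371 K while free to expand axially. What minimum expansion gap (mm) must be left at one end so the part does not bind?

ΔL = α·L₀·ΔT = 19.5×10⁻⁶ × 728 mm × 371.0 K = 5.27 mm.

5.27 mm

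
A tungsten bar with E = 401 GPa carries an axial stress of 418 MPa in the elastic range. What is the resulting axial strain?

ε = σ/E = 418 / 401000 = 1.04×10⁻³.

1.04×10⁻³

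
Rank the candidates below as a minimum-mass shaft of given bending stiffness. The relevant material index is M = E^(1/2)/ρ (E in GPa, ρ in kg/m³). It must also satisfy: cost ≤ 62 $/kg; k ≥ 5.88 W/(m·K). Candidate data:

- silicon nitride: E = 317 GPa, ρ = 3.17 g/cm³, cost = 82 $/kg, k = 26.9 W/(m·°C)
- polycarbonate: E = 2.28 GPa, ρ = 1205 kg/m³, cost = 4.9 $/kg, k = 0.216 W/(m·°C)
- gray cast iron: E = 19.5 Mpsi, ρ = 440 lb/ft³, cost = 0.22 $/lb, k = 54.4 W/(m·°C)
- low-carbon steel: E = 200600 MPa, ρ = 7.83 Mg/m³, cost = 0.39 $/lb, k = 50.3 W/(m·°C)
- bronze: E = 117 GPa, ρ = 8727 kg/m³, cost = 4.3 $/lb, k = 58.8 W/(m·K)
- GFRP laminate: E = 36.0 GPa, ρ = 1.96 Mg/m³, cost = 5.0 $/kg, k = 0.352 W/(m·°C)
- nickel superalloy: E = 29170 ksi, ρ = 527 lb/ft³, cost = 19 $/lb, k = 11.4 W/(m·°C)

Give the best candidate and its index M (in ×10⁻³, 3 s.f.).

Screen on constraints: cost ≤ 62 $/kg; k ≥ 5.88 W/(m·K). Survivors: gray cast iron, low-carbon steel, bronze, nickel superalloy.
Convert each candidate to consistent units, then evaluate M:
  gray cast iron: E = 134.4 GPa, ρ = 7048 kg/m³
  low-carbon steel: E = 200.6 GPa, ρ = 7830 kg/m³
  bronze: E = 117.0 GPa, ρ = 8727 kg/m³
  nickel superalloy: E = 201.1 GPa, ρ = 8442 kg/m³
  low-carbon steel: M = 1.81×10⁻³
  nickel superalloy: M = 1.68×10⁻³
  gray cast iron: M = 1.65×10⁻³
  bronze: M = 1.24×10⁻³
Low-carbon steel has the largest M.

low-carbon steel, M = 1.81×10⁻³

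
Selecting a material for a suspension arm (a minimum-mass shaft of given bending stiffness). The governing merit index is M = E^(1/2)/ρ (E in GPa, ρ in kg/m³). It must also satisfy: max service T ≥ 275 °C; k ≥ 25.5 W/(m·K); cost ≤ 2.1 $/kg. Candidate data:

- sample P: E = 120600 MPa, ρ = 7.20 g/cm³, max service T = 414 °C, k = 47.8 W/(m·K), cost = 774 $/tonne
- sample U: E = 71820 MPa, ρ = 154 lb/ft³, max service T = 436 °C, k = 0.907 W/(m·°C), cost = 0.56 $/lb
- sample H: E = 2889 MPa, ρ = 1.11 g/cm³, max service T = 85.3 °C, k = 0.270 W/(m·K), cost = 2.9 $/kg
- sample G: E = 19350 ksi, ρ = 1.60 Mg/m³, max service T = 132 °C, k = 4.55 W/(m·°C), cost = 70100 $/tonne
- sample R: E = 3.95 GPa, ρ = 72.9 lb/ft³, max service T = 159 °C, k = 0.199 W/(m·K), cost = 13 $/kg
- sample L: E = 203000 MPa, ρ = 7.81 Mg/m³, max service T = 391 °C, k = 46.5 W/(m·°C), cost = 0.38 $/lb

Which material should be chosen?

Screen on constraints: max service T ≥ 275 °C; k ≥ 25.5 W/(m·K); cost ≤ 2.1 $/kg. Survivors: sample P, sample L.
Putting every candidate on a common basis:
  sample P: E = 120.6 GPa, ρ = 7200 kg/m³
  sample L: E = 203.0 GPa, ρ = 7810 kg/m³
  sample L: M = 1.82×10⁻³
  sample P: M = 1.53×10⁻³
The maximum is for sample L.

sample L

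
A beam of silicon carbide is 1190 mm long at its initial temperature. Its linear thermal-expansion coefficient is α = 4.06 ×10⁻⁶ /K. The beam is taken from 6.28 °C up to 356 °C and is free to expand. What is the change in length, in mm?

1.69 mm

ΔT = 356 − 6.28 = 349.7 K.
ΔL = α·L₀·ΔT = 4.06×10⁻⁶ × 1190 mm × 349.7 K = 1.69 mm.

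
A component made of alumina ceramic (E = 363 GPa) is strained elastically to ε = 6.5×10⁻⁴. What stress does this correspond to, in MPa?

236 MPa

σ = E·ε = 363000 MPa × 6.5×10⁻⁴ = 236 MPa.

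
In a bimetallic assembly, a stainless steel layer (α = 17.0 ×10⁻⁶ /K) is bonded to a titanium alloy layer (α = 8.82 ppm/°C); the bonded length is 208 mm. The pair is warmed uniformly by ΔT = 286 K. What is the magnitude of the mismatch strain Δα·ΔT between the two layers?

Δα = |17.0 − 8.82|×10⁻⁶/K = 8.18×10⁻⁶/K.
Mismatch strain = Δα·ΔT = 8.18×10⁻⁶ × 286.0 = 2.34×10⁻³.

2.34×10⁻³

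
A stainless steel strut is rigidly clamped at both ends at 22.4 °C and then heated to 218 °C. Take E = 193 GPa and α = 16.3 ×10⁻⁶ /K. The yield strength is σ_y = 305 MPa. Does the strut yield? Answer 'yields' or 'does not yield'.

yields

ΔT = 195.6 K. Constrained thermal stress σ = E·α·ΔT = 193.0×10³ MPa × 16.3×10⁻⁶ × 195.6 = 615 MPa (compressive).
Compare to σ_y = 305 MPa: σ ≥ σ_y, so it yields.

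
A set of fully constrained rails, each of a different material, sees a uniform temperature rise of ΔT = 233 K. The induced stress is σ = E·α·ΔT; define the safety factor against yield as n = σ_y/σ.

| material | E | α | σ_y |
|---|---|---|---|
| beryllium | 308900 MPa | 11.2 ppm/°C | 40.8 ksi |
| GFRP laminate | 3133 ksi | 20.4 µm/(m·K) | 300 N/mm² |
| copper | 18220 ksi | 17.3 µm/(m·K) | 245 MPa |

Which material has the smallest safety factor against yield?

With everything in SI (GPa, ×10⁻⁶/K, MPa):
  beryllium: E = 308.9, α = 11.2, σ_y = 281.3 → σ = 806 MPa, n = 0.349
  GFRP laminate: E = 21.60, α = 20.4, σ_y = 300.0 → σ = 103 MPa, n = 2.92
  copper: E = 125.6, α = 17.3, σ_y = 245.0 → σ = 506 MPa, n = 0.484
The minimum is beryllium at n = 0.349.

beryllium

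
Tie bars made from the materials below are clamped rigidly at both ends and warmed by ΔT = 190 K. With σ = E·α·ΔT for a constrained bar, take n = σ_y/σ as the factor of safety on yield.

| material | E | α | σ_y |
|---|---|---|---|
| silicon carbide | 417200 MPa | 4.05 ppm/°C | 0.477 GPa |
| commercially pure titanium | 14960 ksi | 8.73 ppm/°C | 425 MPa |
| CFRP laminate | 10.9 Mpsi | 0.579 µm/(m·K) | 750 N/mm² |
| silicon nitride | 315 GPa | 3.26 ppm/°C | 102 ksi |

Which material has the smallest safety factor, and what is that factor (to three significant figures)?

silicon carbide, n = 1.49

In consistent units (E in GPa, α in ×10⁻⁶/K, σ_y in MPa):
  silicon carbide: E = 417.2, α = 4.05, σ_y = 477.0 → σ = 321 MPa, n = 1.49
  commercially pure titanium: E = 103.1, α = 8.73, σ_y = 425.0 → σ = 171 MPa, n = 2.48
  CFRP laminate: E = 75.15, α = 0.579, σ_y = 750.0 → σ = 8.27 MPa, n = 90.7
  silicon nitride: E = 315.0, α = 3.26, σ_y = 703.3 → σ = 195 MPa, n = 3.60
The minimum is silicon carbide at n = 1.49.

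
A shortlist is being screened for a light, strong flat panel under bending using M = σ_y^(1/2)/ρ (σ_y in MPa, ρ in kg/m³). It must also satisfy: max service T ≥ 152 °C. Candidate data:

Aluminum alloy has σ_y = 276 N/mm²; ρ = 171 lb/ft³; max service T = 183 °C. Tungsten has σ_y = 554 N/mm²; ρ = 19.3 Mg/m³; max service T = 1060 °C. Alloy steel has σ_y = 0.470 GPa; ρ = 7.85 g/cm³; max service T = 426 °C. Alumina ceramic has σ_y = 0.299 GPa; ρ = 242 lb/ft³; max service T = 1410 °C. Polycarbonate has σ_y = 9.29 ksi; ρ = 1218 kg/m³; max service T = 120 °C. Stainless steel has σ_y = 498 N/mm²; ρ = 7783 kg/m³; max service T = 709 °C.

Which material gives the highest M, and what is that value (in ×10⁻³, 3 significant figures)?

aluminum alloy, M = 6.07×10⁻³

Screen on constraints: max service T ≥ 152 °C. Survivors: aluminum alloy, tungsten, alloy steel, alumina ceramic, stainless steel.
Normalizing units and computing the index:
  aluminum alloy: σ_y = 276.0 MPa, ρ = 2739 kg/m³
  tungsten: σ_y = 554.0 MPa, ρ = 19300 kg/m³
  alloy steel: σ_y = 470.0 MPa, ρ = 7850 kg/m³
  alumina ceramic: σ_y = 299.0 MPa, ρ = 3876 kg/m³
  stainless steel: σ_y = 498.0 MPa, ρ = 7783 kg/m³
  aluminum alloy: M = 6.07×10⁻³
  alumina ceramic: M = 4.46×10⁻³
  stainless steel: M = 2.87×10⁻³
  alloy steel: M = 2.76×10⁻³
  tungsten: M = 1.22×10⁻³
Aluminum alloy ranks first.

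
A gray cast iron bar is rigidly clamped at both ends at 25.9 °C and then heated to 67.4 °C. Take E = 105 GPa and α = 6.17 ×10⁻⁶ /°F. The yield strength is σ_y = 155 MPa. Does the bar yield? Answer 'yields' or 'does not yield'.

does not yield

α = 6.17×10⁻⁶/°F × 9/5 = 11.1×10⁻⁶/K.
ΔT = 41.50 K. Constrained thermal stress σ = E·α·ΔT = 105.0×10³ MPa × 11.1×10⁻⁶ × 41.50 = 48.4 MPa (compressive).
Compare to σ_y = 155 MPa: σ < σ_y, so it does not yield.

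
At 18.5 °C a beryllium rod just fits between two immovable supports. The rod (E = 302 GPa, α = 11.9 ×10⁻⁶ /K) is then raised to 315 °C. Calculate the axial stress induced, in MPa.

ΔT = 296.5 K. Constrained thermal stress σ = E·α·ΔT = 302.0×10³ MPa × 11.9×10⁻⁶ × 296.5 = 1070 MPa (compressive).

1070 MPa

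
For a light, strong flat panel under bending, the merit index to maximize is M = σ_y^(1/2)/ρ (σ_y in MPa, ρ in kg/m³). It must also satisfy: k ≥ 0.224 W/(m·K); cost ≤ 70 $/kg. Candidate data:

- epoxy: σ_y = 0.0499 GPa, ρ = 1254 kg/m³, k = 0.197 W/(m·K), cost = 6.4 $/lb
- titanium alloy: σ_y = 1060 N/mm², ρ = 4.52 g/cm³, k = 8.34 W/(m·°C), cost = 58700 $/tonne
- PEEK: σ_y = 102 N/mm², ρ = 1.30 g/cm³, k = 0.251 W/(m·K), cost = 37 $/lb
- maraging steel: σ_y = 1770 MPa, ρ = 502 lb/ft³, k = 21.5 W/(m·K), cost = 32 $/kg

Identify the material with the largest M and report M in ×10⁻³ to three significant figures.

titanium alloy, M = 7.20×10⁻³

Screen on constraints: k ≥ 0.224 W/(m·K); cost ≤ 70 $/kg. Survivors: titanium alloy, maraging steel.
Normalizing units and computing the index:
  titanium alloy: σ_y = 1060 MPa, ρ = 4520 kg/m³
  maraging steel: σ_y = 1770 MPa, ρ = 8041 kg/m³
  titanium alloy: M = 7.20×10⁻³
  maraging steel: M = 5.23×10⁻³
Highest index: titanium alloy.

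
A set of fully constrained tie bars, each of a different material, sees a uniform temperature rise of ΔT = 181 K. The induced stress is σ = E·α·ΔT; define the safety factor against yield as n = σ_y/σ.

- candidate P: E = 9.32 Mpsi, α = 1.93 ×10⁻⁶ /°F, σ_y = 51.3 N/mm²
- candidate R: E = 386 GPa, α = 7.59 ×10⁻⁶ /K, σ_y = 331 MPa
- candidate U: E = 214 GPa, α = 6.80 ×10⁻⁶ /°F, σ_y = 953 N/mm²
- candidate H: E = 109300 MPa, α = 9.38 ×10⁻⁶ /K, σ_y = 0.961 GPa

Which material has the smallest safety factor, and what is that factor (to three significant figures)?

Converting E to GPa, α to ×10⁻⁶/K, σ_y to MPa, then σ and n for each:
  candidate P: E = 64.26, α = 3.47, σ_y = 51.30 → σ = 40.4 MPa, n = 1.27
  candidate R: E = 386.0, α = 7.59, σ_y = 331.0 → σ = 530 MPa, n = 0.624
  candidate U: E = 214.0, α = 12.2, σ_y = 953.0 → σ = 474 MPa, n = 2.01
  candidate H: E = 109.3, α = 9.38, σ_y = 961.0 → σ = 186 MPa, n = 5.18
Smallest n: candidate R with n = 0.624.

candidate R, n = 0.624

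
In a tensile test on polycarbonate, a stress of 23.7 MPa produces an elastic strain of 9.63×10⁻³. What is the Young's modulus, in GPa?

E = σ/ε = 23.7 MPa / 9.63×10⁻³ = 2461 MPa = 2.46 GPa.

2.46 GPa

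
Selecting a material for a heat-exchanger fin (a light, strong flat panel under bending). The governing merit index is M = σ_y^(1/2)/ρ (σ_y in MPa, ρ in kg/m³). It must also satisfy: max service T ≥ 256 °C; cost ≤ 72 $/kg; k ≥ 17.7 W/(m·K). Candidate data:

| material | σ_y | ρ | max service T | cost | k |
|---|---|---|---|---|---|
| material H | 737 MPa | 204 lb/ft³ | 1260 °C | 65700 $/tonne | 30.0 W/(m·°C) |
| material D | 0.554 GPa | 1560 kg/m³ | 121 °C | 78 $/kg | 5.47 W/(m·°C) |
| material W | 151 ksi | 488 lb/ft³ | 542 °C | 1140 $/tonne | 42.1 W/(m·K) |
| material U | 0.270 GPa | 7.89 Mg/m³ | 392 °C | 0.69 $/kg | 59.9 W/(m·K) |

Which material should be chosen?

Screen on constraints: max service T ≥ 256 °C; cost ≤ 72 $/kg; k ≥ 17.7 W/(m·K). Survivors: material H, material W, material U.
Putting every candidate on a common basis:
  material H: σ_y = 737.0 MPa, ρ = 3268 kg/m³
  material W: σ_y = 1041 MPa, ρ = 7817 kg/m³
  material U: σ_y = 270.0 MPa, ρ = 7890 kg/m³
  material H: M = 8.31×10⁻³
  material W: M = 4.13×10⁻³
  material U: M = 2.08×10⁻³
The maximum is for material H.

material H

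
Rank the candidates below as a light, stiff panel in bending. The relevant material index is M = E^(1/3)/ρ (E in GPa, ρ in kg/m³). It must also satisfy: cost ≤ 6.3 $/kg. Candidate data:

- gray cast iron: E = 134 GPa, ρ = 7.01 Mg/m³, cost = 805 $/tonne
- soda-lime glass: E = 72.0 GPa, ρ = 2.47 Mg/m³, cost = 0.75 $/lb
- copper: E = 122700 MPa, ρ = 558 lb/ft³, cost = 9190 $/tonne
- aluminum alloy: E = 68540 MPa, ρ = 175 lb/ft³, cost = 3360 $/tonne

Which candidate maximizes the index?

soda-lime glass

Screen on constraints: cost ≤ 6.3 $/kg. Survivors: gray cast iron, soda-lime glass, aluminum alloy.
In SI units:
  gray cast iron: E = 134.0 GPa, ρ = 7010 kg/m³
  soda-lime glass: E = 72.00 GPa, ρ = 2470 kg/m³
  aluminum alloy: E = 68.54 GPa, ρ = 2803 kg/m³
  soda-lime glass: M = 1.68×10⁻³
  aluminum alloy: M = 1.46×10⁻³
  gray cast iron: M = 0.730×10⁻³
The maximum is for soda-lime glass.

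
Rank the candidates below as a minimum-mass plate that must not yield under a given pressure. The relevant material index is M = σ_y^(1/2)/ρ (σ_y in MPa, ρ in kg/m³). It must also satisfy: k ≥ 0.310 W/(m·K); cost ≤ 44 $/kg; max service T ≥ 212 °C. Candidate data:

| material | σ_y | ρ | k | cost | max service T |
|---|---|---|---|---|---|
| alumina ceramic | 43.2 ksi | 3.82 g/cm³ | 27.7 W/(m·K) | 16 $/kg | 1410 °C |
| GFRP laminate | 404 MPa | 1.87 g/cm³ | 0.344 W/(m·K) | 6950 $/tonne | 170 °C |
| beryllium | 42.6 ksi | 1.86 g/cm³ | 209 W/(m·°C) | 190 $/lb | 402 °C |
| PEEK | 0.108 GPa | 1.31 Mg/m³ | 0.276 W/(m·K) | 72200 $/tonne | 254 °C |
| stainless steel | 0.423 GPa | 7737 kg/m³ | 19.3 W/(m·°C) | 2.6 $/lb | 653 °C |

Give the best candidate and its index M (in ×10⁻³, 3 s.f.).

alumina ceramic, M = 4.52×10⁻³

Screen on constraints: k ≥ 0.310 W/(m·K); cost ≤ 44 $/kg; max service T ≥ 212 °C. Survivors: alumina ceramic, stainless steel.
Convert each candidate to consistent units, then evaluate M:
  alumina ceramic: σ_y = 297.9 MPa, ρ = 3820 kg/m³
  stainless steel: σ_y = 423.0 MPa, ρ = 7737 kg/m³
  alumina ceramic: M = 4.52×10⁻³
  stainless steel: M = 2.66×10⁻³
Alumina ceramic ranks first.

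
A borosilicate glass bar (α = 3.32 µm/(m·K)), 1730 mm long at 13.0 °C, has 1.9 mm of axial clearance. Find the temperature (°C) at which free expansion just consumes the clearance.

α·L₀·ΔT = 1.9 mm ⇒ ΔT = 1.9 / (3.32×10⁻⁶ × 1730.0) = 330.8 K.
T = 13.0 + 330.8 = 343.8 °C.

344 °C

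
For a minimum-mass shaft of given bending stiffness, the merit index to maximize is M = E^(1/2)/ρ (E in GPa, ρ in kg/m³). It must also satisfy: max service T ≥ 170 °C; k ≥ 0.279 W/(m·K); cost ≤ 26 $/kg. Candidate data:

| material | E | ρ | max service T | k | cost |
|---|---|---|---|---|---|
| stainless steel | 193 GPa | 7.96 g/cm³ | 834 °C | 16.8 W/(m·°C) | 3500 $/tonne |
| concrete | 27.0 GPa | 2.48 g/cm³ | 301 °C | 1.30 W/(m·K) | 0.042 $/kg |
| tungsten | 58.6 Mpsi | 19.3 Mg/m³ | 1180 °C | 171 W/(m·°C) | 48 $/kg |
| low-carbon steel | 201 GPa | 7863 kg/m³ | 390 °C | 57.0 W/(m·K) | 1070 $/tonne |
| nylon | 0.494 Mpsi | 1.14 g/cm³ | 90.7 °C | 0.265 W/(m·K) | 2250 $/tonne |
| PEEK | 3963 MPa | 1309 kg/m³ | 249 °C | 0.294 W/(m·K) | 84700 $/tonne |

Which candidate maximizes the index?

concrete

Screen on constraints: max service T ≥ 170 °C; k ≥ 0.279 W/(m·K); cost ≤ 26 $/kg. Survivors: stainless steel, concrete, low-carbon steel.
After converting to SI:
  stainless steel: E = 193.0 GPa, ρ = 7960 kg/m³
  concrete: E = 27.00 GPa, ρ = 2480 kg/m³
  low-carbon steel: E = 201.0 GPa, ρ = 7863 kg/m³
  concrete: M = 2.10×10⁻³
  low-carbon steel: M = 1.80×10⁻³
  stainless steel: M = 1.75×10⁻³
Concrete has the largest M.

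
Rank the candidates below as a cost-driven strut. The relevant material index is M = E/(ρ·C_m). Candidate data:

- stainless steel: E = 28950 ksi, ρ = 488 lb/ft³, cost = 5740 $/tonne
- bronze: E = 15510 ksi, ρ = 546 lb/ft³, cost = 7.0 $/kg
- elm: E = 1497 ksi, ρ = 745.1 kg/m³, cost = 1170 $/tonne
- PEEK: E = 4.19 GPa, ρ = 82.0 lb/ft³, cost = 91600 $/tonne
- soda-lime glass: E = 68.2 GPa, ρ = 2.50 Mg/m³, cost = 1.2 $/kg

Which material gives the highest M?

soda-lime glass

Normalizing units and computing the index:
  stainless steel: E = 199.6 GPa, ρ = 7817 kg/m³, cost = 5.740 $/kg
  bronze: E = 106.9 GPa, ρ = 8746 kg/m³, cost = 7.000 $/kg
  elm: E = 10.32 GPa, ρ = 745.1 kg/m³, cost = 1.170 $/kg
  PEEK: E = 4.190 GPa, ρ = 1314 kg/m³, cost = 91.60 $/kg
  soda-lime glass: E = 68.20 GPa, ρ = 2500 kg/m³, cost = 1.200 $/kg
  soda-lime glass: M = 22.7 MN·m per $
  elm: M = 11.8 MN·m per $
  stainless steel: M = 4.45 MN·m per $
  bronze: M = 1.75 MN·m per $
  PEEK: M = 0.0348 MN·m per $
Soda-lime glass has the largest M.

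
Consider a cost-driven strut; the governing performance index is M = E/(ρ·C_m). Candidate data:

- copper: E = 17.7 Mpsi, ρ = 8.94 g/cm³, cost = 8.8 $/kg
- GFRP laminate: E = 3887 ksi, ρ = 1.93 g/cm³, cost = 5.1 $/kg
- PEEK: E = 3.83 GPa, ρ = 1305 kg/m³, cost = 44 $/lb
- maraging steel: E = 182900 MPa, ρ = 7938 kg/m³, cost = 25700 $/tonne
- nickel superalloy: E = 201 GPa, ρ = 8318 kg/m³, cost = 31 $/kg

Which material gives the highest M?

GFRP laminate

In SI units:
  copper: E = 122.0 GPa, ρ = 8940 kg/m³, cost = 8.800 $/kg
  GFRP laminate: E = 26.80 GPa, ρ = 1930 kg/m³, cost = 5.100 $/kg
  PEEK: E = 3.830 GPa, ρ = 1305 kg/m³, cost = 97.00 $/kg
  maraging steel: E = 182.9 GPa, ρ = 7938 kg/m³, cost = 25.70 $/kg
  nickel superalloy: E = 201.0 GPa, ρ = 8318 kg/m³, cost = 31.00 $/kg
  GFRP laminate: M = 2.72 MN·m per $
  copper: M = 1.55 MN·m per $
  maraging steel: M = 0.897 MN·m per $
  nickel superalloy: M = 0.779 MN·m per $
  PEEK: M = 0.0303 MN·m per $
The maximum is for GFRP laminate.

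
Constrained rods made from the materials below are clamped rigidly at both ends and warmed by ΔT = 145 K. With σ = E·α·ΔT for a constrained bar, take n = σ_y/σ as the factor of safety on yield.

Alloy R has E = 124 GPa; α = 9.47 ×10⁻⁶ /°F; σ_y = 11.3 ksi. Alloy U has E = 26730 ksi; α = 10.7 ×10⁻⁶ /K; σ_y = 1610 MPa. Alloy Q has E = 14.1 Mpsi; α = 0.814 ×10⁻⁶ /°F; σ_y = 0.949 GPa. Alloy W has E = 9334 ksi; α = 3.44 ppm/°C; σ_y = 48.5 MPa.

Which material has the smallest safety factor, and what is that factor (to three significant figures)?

alloy R, n = 0.254

Per material, after unit conversion:
  alloy R: E = 124.0, α = 17.0, σ_y = 77.91 → σ = 306 MPa, n = 0.254
  alloy U: E = 184.3, α = 10.7, σ_y = 1610 → σ = 286 MPa, n = 5.63
  alloy Q: E = 97.22, α = 1.47, σ_y = 949.0 → σ = 20.7 MPa, n = 45.9
  alloy W: E = 64.36, α = 3.44, σ_y = 48.50 → σ = 32.1 MPa, n = 1.51
Smallest n: alloy R with n = 0.254.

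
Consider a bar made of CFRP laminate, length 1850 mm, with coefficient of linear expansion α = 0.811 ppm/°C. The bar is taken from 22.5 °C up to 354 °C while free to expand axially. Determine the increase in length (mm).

0.497 mm

ΔT = 354 − 22.5 = 331.5 K.
ΔL = α·L₀·ΔT = 0.811×10⁻⁶ × 1850 mm × 331.5 K = 0.497 mm.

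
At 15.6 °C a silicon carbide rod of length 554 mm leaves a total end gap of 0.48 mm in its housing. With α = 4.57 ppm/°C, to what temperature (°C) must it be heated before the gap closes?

205 °C

α·L₀·ΔT = 0.48 mm ⇒ ΔT = 0.48 / (4.57×10⁻⁶ × 554.0) = 189.6 K.
T = 15.6 + 189.6 = 205.2 °C.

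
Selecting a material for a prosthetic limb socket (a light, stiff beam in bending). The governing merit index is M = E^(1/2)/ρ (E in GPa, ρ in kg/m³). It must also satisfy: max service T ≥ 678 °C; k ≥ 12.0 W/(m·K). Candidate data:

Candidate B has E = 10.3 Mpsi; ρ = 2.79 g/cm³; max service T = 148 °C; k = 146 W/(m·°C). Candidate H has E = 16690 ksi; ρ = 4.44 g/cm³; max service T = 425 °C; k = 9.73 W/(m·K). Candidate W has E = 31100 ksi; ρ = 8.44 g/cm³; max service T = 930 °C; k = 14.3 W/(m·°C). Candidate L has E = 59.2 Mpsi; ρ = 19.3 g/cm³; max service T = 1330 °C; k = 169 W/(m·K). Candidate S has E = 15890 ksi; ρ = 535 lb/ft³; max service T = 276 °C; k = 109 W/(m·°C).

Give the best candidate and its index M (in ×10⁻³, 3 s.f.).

Screen on constraints: max service T ≥ 678 °C; k ≥ 12.0 W/(m·K). Survivors: candidate W, candidate L.
In SI units:
  candidate W: E = 214.4 GPa, ρ = 8440 kg/m³
  candidate L: E = 408.2 GPa, ρ = 19300 kg/m³
  candidate W: M = 1.73×10⁻³
  candidate L: M = 1.05×10⁻³
Candidate W has the largest M.

candidate W, M = 1.73×10⁻³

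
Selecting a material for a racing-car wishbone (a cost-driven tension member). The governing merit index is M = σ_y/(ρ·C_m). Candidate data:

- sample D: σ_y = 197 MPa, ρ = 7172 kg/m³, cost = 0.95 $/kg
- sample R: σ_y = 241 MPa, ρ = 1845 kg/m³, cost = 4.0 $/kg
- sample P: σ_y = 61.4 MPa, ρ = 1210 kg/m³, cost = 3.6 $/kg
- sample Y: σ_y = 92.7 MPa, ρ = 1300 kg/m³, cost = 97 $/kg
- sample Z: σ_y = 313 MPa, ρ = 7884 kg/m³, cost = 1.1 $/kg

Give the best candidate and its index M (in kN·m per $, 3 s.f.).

sample Z, M = 36.1 kN·m per $

Evaluate M for each candidate:
  sample Z: M = 36.1 kN·m per $
  sample R: M = 32.7 kN·m per $
  sample D: M = 28.9 kN·m per $
  sample P: M = 14.1 kN·m per $
  sample Y: M = 0.735 kN·m per $
Highest index: sample Z.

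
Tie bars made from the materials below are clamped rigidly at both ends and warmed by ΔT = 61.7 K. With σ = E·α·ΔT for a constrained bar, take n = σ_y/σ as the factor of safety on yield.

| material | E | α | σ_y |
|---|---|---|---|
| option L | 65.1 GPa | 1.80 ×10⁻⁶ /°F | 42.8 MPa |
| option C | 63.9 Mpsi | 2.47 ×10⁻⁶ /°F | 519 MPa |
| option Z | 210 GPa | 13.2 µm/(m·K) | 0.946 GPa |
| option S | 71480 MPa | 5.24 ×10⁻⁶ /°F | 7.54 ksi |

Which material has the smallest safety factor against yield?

option S

With everything in SI (GPa, ×10⁻⁶/K, MPa):
  option L: E = 65.10, α = 3.24, σ_y = 42.80 → σ = 13.0 MPa, n = 3.29
  option C: E = 440.6, α = 4.45, σ_y = 519.0 → σ = 121 MPa, n = 4.29
  option Z: E = 210.0, α = 13.2, σ_y = 946.0 → σ = 171 MPa, n = 5.53
  option S: E = 71.48, α = 9.43, σ_y = 51.99 → σ = 41.6 MPa, n = 1.25
Option S has the lowest safety factor, n = 1.25.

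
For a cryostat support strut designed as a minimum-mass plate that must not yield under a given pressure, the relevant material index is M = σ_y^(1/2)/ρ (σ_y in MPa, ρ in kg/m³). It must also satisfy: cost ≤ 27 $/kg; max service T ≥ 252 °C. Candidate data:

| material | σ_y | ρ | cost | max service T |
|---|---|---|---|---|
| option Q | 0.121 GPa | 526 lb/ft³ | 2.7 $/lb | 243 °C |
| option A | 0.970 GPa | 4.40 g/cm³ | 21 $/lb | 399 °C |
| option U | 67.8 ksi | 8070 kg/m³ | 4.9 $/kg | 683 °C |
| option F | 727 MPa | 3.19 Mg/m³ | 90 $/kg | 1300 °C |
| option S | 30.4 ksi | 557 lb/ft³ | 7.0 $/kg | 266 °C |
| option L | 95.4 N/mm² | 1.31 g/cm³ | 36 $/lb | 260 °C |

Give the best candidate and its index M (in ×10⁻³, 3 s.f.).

option U, M = 2.68×10⁻³

Screen on constraints: cost ≤ 27 $/kg; max service T ≥ 252 °C. Survivors: option U, option S.
Convert each candidate to consistent units, then evaluate M:
  option U: σ_y = 467.5 MPa, ρ = 8070 kg/m³
  option S: σ_y = 209.6 MPa, ρ = 8922 kg/m³
  option U: M = 2.68×10⁻³
  option S: M = 1.62×10⁻³
Option U ranks first.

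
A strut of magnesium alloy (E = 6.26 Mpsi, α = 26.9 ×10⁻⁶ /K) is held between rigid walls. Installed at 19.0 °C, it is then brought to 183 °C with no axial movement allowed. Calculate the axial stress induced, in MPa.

E = 6.26 Mpsi = 43.16 GPa.
ΔT = 164.0 K. Constrained thermal stress σ = E·α·ΔT = 43.16×10³ MPa × 26.9×10⁻⁶ × 164.0 = 190 MPa (compressive).

190 MPa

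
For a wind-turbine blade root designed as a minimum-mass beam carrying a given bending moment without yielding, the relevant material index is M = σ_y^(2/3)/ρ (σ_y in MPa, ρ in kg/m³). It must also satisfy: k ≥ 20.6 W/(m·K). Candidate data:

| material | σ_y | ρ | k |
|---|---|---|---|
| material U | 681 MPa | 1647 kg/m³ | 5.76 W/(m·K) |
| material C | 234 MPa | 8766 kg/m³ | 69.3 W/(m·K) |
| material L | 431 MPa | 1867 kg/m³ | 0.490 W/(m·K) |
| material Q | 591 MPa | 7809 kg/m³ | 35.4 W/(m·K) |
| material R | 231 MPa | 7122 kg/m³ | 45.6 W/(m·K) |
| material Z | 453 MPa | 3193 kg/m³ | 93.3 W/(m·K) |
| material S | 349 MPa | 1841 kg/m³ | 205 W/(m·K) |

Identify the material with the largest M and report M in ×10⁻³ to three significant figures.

material S, M = 26.9×10⁻³

Screen on constraints: k ≥ 20.6 W/(m·K). Survivors: material C, material Q, material R, material Z, material S.
Per-candidate index values:
  material S: M = 26.9×10⁻³
  material Z: M = 18.5×10⁻³
  material Q: M = 9.02×10⁻³
  material R: M = 5.29×10⁻³
  material C: M = 4.33×10⁻³
The maximum is for material S.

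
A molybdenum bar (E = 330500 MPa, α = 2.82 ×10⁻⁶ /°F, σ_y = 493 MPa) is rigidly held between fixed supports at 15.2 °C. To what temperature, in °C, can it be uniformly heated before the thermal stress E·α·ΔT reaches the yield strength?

309 °C

E = 330500 MPa = 330.5 GPa.
α = 2.82×10⁻⁶/°F × 9/5 = 5.08×10⁻⁶/K.
E·α·ΔT = 493.0 MPa ⇒ ΔT = 493.0 / (330.5×10³ × 5.08×10⁻⁶) = 293.9 K.
T = 15.2 + 293.9 = 309.1 °C.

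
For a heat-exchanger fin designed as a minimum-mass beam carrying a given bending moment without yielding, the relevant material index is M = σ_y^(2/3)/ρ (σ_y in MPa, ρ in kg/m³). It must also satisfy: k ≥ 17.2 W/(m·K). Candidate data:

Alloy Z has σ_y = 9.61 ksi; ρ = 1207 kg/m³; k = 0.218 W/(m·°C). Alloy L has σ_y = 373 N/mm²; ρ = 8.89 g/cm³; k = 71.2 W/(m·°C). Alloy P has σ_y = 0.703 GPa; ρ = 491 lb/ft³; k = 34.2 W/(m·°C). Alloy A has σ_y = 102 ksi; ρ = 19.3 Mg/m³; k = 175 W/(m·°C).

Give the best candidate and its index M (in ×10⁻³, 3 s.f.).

alloy P, M = 10.1×10⁻³

Screen on constraints: k ≥ 17.2 W/(m·K). Survivors: alloy L, alloy P, alloy A.
After converting to SI:
  alloy L: σ_y = 373.0 MPa, ρ = 8890 kg/m³
  alloy P: σ_y = 703.0 MPa, ρ = 7865 kg/m³
  alloy A: σ_y = 703.3 MPa, ρ = 19300 kg/m³
  alloy P: M = 10.1×10⁻³
  alloy L: M = 5.83×10⁻³
  alloy A: M = 4.10×10⁻³
Alloy P has the largest M.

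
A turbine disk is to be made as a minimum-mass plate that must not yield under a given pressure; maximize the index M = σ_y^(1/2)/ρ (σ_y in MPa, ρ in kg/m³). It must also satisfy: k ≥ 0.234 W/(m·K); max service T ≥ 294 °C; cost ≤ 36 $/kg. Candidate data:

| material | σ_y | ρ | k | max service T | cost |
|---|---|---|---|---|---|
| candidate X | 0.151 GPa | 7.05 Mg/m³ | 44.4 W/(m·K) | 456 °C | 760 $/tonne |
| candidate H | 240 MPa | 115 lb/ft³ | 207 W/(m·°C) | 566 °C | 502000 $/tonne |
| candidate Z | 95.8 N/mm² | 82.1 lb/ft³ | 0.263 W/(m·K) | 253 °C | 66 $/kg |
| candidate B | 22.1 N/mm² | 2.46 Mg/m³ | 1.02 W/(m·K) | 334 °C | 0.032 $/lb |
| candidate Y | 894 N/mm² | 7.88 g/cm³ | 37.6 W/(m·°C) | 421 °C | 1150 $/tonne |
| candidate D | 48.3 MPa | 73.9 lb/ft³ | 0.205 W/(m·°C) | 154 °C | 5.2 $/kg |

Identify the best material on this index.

candidate Y

Screen on constraints: k ≥ 0.234 W/(m·K); max service T ≥ 294 °C; cost ≤ 36 $/kg. Survivors: candidate X, candidate B, candidate Y.
Convert each candidate to consistent units, then evaluate M:
  candidate X: σ_y = 151.0 MPa, ρ = 7050 kg/m³
  candidate B: σ_y = 22.10 MPa, ρ = 2460 kg/m³
  candidate Y: σ_y = 894.0 MPa, ρ = 7880 kg/m³
  candidate Y: M = 3.79×10⁻³
  candidate B: M = 1.91×10⁻³
  candidate X: M = 1.74×10⁻³
Candidate Y ranks first.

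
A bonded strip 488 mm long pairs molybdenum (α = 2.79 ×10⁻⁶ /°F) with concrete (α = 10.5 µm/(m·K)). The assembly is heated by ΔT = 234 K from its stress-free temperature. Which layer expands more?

concrete

molybdenum: α = 2.79×10⁻⁶/°F × 9/5 = 5.02×10⁻⁶/K.
α(molybdenum) = 5.02×10⁻⁶/K vs α(concrete) = 10.5×10⁻⁶/K.
Higher α expands more for the same ΔT: concrete.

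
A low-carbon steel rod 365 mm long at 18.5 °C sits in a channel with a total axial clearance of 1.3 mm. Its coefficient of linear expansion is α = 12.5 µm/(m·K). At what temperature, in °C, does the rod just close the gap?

α·L₀·ΔT = 1.3 mm ⇒ ΔT = 1.3 / (12.5×10⁻⁶ × 365.0) = 284.9 K.
T = 18.5 + 284.9 = 303.4 °C.

303 °C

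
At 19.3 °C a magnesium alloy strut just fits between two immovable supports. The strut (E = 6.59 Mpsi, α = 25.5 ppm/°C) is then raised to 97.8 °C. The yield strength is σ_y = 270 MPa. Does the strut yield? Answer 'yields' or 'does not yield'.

does not yield

E = 6.59 Mpsi = 45.44 GPa.
ΔT = 78.50 K. Constrained thermal stress σ = E·α·ΔT = 45.44×10³ MPa × 25.5×10⁻⁶ × 78.50 = 91.0 MPa (compressive).
Compare to σ_y = 270 MPa: σ < σ_y, so it does not yield.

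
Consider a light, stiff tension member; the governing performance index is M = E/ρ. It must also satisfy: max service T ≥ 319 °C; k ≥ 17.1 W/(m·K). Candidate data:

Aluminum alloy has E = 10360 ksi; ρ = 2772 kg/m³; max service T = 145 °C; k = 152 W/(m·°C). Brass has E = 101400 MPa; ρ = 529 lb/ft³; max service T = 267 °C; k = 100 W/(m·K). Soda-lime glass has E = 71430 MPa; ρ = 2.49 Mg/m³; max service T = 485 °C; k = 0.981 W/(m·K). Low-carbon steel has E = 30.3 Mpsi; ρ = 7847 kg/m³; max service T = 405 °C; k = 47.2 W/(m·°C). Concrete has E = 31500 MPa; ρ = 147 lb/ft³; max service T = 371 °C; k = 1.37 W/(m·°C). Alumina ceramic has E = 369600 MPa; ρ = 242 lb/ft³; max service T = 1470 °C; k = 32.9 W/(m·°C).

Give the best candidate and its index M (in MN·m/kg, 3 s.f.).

alumina ceramic, M = 95.3 MN·m/kg

Screen on constraints: max service T ≥ 319 °C; k ≥ 17.1 W/(m·K). Survivors: low-carbon steel, alumina ceramic.
Putting every candidate on a common basis:
  low-carbon steel: E = 208.9 GPa, ρ = 7847 kg/m³
  alumina ceramic: E = 369.6 GPa, ρ = 3876 kg/m³
  alumina ceramic: M = 95.3 MN·m/kg
  low-carbon steel: M = 26.6 MN·m/kg
The maximum is for alumina ceramic.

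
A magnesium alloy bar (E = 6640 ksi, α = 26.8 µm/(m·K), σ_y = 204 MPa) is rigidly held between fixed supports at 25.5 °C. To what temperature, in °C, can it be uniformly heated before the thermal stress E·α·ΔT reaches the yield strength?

E = 6640 ksi = 45.78 GPa.
E·α·ΔT = 204.0 MPa ⇒ ΔT = 204.0 / (45.78×10³ × 26.8×10⁻⁶) = 166.3 K.
T = 25.5 + 166.3 = 191.8 °C.

192 °C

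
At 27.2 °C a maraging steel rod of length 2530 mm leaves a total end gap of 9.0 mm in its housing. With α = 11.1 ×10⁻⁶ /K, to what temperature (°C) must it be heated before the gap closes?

α·L₀·ΔT = 9.0 mm ⇒ ΔT = 9.0 / (11.1×10⁻⁶ × 2530.0) = 320.5 K.
T = 27.2 + 320.5 = 347.7 °C.

348 °C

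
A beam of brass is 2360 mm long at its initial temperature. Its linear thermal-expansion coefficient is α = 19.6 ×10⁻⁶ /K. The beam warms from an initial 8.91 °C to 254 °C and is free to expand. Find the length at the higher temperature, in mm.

2371.3 mm

ΔT = 254 − 8.91 = 245.1 K.
ΔL = α·L₀·ΔT = 19.6×10⁻⁶ × 2360 mm × 245.1 K = 11.3 mm.
L = L₀ + ΔL = 2360 + 11.3 = 2371.3 mm.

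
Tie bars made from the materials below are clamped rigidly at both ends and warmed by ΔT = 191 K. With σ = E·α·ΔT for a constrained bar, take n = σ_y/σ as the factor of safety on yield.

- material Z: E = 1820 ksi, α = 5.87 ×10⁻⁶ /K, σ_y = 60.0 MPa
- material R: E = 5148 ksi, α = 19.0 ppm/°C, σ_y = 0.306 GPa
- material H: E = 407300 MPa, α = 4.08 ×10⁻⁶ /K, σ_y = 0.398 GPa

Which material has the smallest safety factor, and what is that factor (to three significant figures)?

material H, n = 1.25

Per material, after unit conversion:
  material Z: E = 12.55, α = 5.87, σ_y = 60.00 → σ = 14.1 MPa, n = 4.26
  material R: E = 35.49, α = 19.0, σ_y = 306.0 → σ = 129 MPa, n = 2.38
  material H: E = 407.3, α = 4.08, σ_y = 398.0 → σ = 317 MPa, n = 1.25
Material H has the lowest safety factor, n = 1.25.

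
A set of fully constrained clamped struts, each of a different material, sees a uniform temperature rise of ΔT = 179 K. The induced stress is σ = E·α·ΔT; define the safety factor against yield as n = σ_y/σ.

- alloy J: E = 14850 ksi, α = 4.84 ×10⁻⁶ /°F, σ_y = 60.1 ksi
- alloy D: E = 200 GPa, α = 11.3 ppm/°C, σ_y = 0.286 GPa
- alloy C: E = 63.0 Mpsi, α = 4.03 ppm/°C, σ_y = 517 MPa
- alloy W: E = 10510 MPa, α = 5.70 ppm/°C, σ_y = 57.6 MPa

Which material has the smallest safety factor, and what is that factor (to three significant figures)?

In consistent units (E in GPa, α in ×10⁻⁶/K, σ_y in MPa):
  alloy J: E = 102.4, α = 8.71, σ_y = 414.4 → σ = 160 MPa, n = 2.60
  alloy D: E = 200.0, α = 11.3, σ_y = 286.0 → σ = 405 MPa, n = 0.707
  alloy C: E = 434.4, α = 4.03, σ_y = 517.0 → σ = 313 MPa, n = 1.65
  alloy W: E = 10.51, α = 5.70, σ_y = 57.60 → σ = 10.7 MPa, n = 5.37
Alloy D has the lowest safety factor, n = 0.707.

alloy D, n = 0.707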